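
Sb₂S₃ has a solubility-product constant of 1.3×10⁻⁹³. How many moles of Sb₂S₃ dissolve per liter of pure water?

Sb₂S₃(s) ⇌ 2 Sb³⁺(aq) + 3 S²⁻(aq)
If s mol/L of Sb₂S₃ dissolves, [Sb³⁺] = 2s and [S²⁻] = 3s.
Ksp = [Sb³⁺]^2[S²⁻]^3 = (2s)^2 · (3s)^3 = 108s^5
108s^5 = 1.3×10⁻⁹³  ⇒  s^5 = 1.2×10⁻⁹⁵
Taking the 5th root, s = 1.0×10⁻¹⁹ M.

1.0×10⁻¹⁹ M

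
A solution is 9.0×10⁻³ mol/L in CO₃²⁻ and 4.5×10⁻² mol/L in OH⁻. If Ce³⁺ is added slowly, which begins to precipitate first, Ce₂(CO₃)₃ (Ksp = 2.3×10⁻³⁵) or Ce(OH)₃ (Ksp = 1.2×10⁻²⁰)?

Ce(OH)₃

Each salt precipitates once Q = Ksp for that salt.
For Ce₂(CO₃)₃: [Ce³⁺] = (Ksp/[CO₃²⁻]^3)^(1/2) = 5.6×10⁻¹⁵ mol/L
For Ce(OH)₃: [Ce³⁺] = (Ksp/[OH⁻]^3) = 1.3×10⁻¹⁶ mol/L
The smaller threshold [Ce³⁺] is reached first, so Ce(OH)₃ precipitates first.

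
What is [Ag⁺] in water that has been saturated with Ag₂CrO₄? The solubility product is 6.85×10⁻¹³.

1.11×10⁻⁴ M

Ag₂CrO₄(s) ⇌ 2 Ag⁺(aq) + CrO₄²⁻(aq)
Let s be the molar solubility. Then [Ag⁺] = 2s and [CrO₄²⁻] = s.
Ksp = [Ag⁺]^2[CrO₄²⁻] = (2s)^2 · s = 4s^3 = 6.85×10⁻¹³
s = 5.55×10⁻⁵ M
[Ag⁺] = 2s = 1.11×10⁻⁴ M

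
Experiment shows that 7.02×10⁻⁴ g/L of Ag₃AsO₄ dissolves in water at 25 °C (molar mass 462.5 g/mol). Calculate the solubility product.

Ksp = 1.43×10⁻²²

Molar solubility s = (7.02×10⁻⁴ g/L) / (462.5 g/mol) = 1.5178×10⁻⁶ mol/L
Ag₃AsO₄(s) ⇌ 3 Ag⁺(aq) + AsO₄³⁻(aq)
Let s be the molar solubility. Then [Ag⁺] = 3s and [AsO₄³⁻] = s.
Ksp = [Ag⁺]^3[AsO₄³⁻] = (3s)^3 · s = 27s^4
Ksp = 27 × (1.5178×10⁻⁶)^4 = 1.43×10⁻²²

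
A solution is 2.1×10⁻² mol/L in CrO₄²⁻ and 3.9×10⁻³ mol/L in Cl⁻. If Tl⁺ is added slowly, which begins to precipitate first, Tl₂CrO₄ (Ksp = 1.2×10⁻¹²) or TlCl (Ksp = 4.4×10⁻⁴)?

Tl₂CrO₄

Precipitation of each salt begins when its ion product equals Ksp.
For Tl₂CrO₄: [Tl⁺] = (Ksp/[CrO₄²⁻])^(1/2) = 7.6×10⁻⁶ mol/L
For TlCl: [Tl⁺] = (Ksp/[Cl⁻]) = 0.11 mol/L
Tl₂CrO₄ requires the lower [Tl⁺], so it precipitates first.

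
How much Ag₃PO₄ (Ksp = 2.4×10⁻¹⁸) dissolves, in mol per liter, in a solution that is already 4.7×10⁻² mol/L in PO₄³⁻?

Ag₃PO₄(s) ⇌ 3 Ag⁺(aq) + PO₄³⁻(aq)
With PO₄³⁻ already at 4.7×10⁻² mol/L and s small, take [PO₄³⁻] ≈ 4.7×10⁻² mol/L and [Ag⁺] = 3s.
Ksp = [Ag⁺]^3[PO₄³⁻] = (3s)^3(4.7×10⁻²)
(3s)^3 = 2.4×10⁻¹⁸ / (4.7×10⁻²) = 5.1×10⁻¹⁷
s = 1.2×10⁻⁶ mol/L

1.2×10⁻⁶ M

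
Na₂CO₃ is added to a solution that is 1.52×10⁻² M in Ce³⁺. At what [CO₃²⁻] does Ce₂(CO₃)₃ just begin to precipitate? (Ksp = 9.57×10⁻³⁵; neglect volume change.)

A salt starts to precipitate once the ion product Q reaches its Ksp.
Ce₂(CO₃)₃(s) ⇌ 2 Ce³⁺(aq) + 3 CO₃²⁻(aq)
Ksp = [Ce³⁺]^2[CO₃²⁻]^3 = [CO₃²⁻]^3(1.52×10⁻²)^2
[CO₃²⁻]^3 = 9.57×10⁻³⁵ / (1.52×10⁻²)^2 = 4.14×10⁻³¹
[CO₃²⁻] = 7.45×10⁻¹¹ M

7.45×10⁻¹¹ M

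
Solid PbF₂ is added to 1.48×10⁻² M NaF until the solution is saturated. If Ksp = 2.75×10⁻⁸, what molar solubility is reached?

1.26×10⁻⁴ M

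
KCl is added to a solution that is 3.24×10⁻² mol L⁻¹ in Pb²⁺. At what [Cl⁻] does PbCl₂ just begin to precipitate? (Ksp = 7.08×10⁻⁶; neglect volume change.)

Each salt precipitates once Q = Ksp for that salt.
PbCl₂(s) ⇌ Pb²⁺(aq) + 2 Cl⁻(aq)
Ksp = [Pb²⁺][Cl⁻]^2 = [Cl⁻]^2(3.24×10⁻²)
[Cl⁻]^2 = 7.08×10⁻⁶ / (3.24×10⁻²) = 2.19×10⁻⁴
[Cl⁻] = 1.48×10⁻² mol L⁻¹

1.48×10⁻² M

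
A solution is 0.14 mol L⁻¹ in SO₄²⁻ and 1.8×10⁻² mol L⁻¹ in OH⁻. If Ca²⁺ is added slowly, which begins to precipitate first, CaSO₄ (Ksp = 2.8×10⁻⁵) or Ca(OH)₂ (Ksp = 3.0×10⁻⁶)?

CaSO₄

A salt starts to precipitate once the ion product Q reaches its Ksp.
For CaSO₄: [Ca²⁺] = (Ksp/[SO₄²⁻]) = 2.0×10⁻⁴ mol L⁻¹
For Ca(OH)₂: [Ca²⁺] = (Ksp/[OH⁻]^2) = 9.3×10⁻³ mol L⁻¹
CaSO₄ requires the lower [Ca²⁺], so it precipitates first.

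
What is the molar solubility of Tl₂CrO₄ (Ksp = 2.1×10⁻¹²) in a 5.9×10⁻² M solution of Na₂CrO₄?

Tl₂CrO₄(s) ⇌ 2 Tl⁺(aq) + CrO₄²⁻(aq)
CrO₄²⁻ is already present at 5.9×10⁻² M. If s mol/L of Tl₂CrO₄ dissolves, [Tl⁺] = 2s while [CrO₄²⁻] ≈ 5.9×10⁻² M.
Ksp = [Tl⁺]^2[CrO₄²⁻] = (2s)^2(5.9×10⁻²)
(2s)^2 = 2.1×10⁻¹² / (5.9×10⁻²) = 3.6×10⁻¹¹
s = 3.0×10⁻⁶ M

3.0×10⁻⁶ M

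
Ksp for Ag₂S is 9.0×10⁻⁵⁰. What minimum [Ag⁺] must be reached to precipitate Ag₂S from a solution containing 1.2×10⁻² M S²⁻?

2.7×10⁻²⁴ M

A salt starts to precipitate once the ion product Q reaches its Ksp.
Ag₂S(s) ⇌ 2 Ag⁺(aq) + S²⁻(aq)
Ksp = [Ag⁺]^2[S²⁻] = [Ag⁺]^2(1.2×10⁻²)
[Ag⁺]^2 = 9.0×10⁻⁵⁰ / (1.2×10⁻²) = 7.5×10⁻⁴⁸
[Ag⁺] = 2.7×10⁻²⁴ M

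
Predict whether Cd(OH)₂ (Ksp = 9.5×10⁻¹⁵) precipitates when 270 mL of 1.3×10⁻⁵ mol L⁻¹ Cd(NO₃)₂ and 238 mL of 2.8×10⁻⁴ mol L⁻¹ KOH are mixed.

Total volume after mixing = 270 + 238 = 508 mL.
[Cd²⁺] = (1.3×10⁻⁵)(270)/508 = 6.9×10⁻⁶ mol L⁻¹
[OH⁻] = (2.8×10⁻⁴)(238)/508 = 1.3×10⁻⁴ mol L⁻¹
Q = [Cd²⁺][OH⁻]^2 = 1.2×10⁻¹³
Because Q > Ksp (1.2×10⁻¹³ vs 9.5×10⁻¹⁵), a precipitate of Cd(OH)₂ forms.

Yes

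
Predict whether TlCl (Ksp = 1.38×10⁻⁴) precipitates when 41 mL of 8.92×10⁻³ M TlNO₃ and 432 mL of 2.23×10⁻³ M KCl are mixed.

After mixing, V = 41 mL + 432 mL = 473 mL.
[Tl⁺] = (8.92×10⁻³)(41)/473 = 7.73×10⁻⁴ M
[Cl⁻] = (2.23×10⁻³)(432)/473 = 2.04×10⁻³ M
Q = [Tl⁺][Cl⁻] = 1.57×10⁻⁶
Since Q (1.57×10⁻⁶) is less than Ksp (1.38×10⁻⁴), no TlCl precipitates.

No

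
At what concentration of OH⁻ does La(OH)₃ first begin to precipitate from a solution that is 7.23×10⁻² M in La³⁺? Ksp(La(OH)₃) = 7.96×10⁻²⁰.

1.03×10⁻⁶ M

A salt starts to precipitate once the ion product Q reaches its Ksp.
La(OH)₃(s) ⇌ La³⁺(aq) + 3 OH⁻(aq)
Ksp = [La³⁺][OH⁻]^3 = [OH⁻]^3(7.23×10⁻²)
[OH⁻]^3 = 7.96×10⁻²⁰ / (7.23×10⁻²) = 1.10×10⁻¹⁸
[OH⁻] = 1.03×10⁻⁶ M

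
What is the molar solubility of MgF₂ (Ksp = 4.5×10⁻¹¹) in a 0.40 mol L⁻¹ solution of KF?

2.8×10⁻¹⁰ M

MgF₂(s) ⇌ Mg²⁺(aq) + 2 F⁻(aq)
With F⁻ already at 0.40 mol L⁻¹ and s small, take [F⁻] ≈ 0.40 mol L⁻¹ and [Mg²⁺] = s.
Ksp = [Mg²⁺][F⁻]^2 = s(0.40)^2
s = 4.5×10⁻¹¹ / (0.40)^2 = 2.8×10⁻¹⁰
s = 2.8×10⁻¹⁰ mol L⁻¹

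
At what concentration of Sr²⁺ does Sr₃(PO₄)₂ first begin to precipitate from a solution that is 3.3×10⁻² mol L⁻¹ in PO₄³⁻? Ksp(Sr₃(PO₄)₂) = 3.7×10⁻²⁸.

7.0×10⁻⁹ M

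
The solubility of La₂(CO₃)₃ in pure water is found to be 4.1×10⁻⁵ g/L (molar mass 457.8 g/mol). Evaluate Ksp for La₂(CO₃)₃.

Ksp = 6.2×10⁻³⁴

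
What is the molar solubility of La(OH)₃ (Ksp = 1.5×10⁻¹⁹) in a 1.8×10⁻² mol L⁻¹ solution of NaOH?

La(OH)₃(s) ⇌ La³⁺(aq) + 3 OH⁻(aq)
The solution already contains OH⁻ at 1.8×10⁻² mol L⁻¹. Let s be the molar solubility of La(OH)₃.
[OH⁻] ≈ 1.8×10⁻² mol L⁻¹ (common ion dominates); [La³⁺] = s.
Ksp = [La³⁺][OH⁻]^3 = s(1.8×10⁻²)^3
s = 1.5×10⁻¹⁹ / (1.8×10⁻²)^3 = 2.6×10⁻¹⁴
s = 2.6×10⁻¹⁴ mol L⁻¹

2.6×10⁻¹⁴ M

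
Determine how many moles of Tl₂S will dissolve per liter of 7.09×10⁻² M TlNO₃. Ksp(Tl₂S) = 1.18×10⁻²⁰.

Tl₂S(s) ⇌ 2 Tl⁺(aq) + S²⁻(aq)
Tl⁺ is already present at 7.09×10⁻² M. If s mol/L of Tl₂S dissolves, [S²⁻] = s while [Tl⁺] ≈ 7.09×10⁻² M.
Ksp = [Tl⁺]^2[S²⁻] = (7.09×10⁻²)^2s
s = 1.18×10⁻²⁰ / (7.09×10⁻²)^2 = 2.35×10⁻¹⁸
s = 2.35×10⁻¹⁸ M

2.35×10⁻¹⁸ M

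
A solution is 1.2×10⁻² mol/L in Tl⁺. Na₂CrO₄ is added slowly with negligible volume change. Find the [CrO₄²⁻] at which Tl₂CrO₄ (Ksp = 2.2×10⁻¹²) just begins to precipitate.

1.5×10⁻⁸ M

Precipitation begins when Q = Ksp.
Tl₂CrO₄(s) ⇌ 2 Tl⁺(aq) + CrO₄²⁻(aq)
Ksp = [Tl⁺]^2[CrO₄²⁻] = [CrO₄²⁻](1.2×10⁻²)^2
[CrO₄²⁻] = 2.2×10⁻¹² / (1.2×10⁻²)^2 = 1.5×10⁻⁸
[CrO₄²⁻] = 1.5×10⁻⁸ mol/L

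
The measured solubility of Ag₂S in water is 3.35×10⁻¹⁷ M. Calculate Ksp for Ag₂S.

Ag₂S(s) ⇌ 2 Ag⁺(aq) + S²⁻(aq)
Call the molar solubility s, so that [Ag⁺] = 2s and [S²⁻] = s.
Ksp = [Ag⁺]^2[S²⁻] = (2s)^2 · s = 4s^3
Ksp = 4 × (3.35×10⁻¹⁷)^3 = 1.50×10⁻⁴⁹

Ksp = 1.50×10⁻⁴⁹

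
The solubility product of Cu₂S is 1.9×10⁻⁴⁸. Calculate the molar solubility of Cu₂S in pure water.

7.8×10⁻¹⁷ M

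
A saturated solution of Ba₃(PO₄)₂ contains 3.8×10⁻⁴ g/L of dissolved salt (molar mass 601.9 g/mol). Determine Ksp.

Ksp = 1.1×10⁻²⁹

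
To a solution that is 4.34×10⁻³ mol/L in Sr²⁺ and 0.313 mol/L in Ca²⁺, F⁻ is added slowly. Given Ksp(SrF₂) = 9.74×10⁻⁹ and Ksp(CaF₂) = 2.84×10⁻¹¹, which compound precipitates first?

CaF₂

Precipitation begins when Q = Ksp.
For SrF₂: [F⁻] = (Ksp/[Sr²⁺])^(1/2) = 1.50×10⁻³ mol/L
For CaF₂: [F⁻] = (Ksp/[Ca²⁺])^(1/2) = 9.53×10⁻⁶ mol/L
Since CaF₂ needs less F⁻ to reach saturation, it precipitates first.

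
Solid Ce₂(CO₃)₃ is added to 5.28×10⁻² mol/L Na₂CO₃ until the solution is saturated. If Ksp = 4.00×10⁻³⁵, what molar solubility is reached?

Ce₂(CO₃)₃(s) ⇌ 2 Ce³⁺(aq) + 3 CO₃²⁻(aq)
The solution already contains CO₃²⁻ at 5.28×10⁻² mol/L. Let s be the molar solubility of Ce₂(CO₃)₃.
[CO₃²⁻] ≈ 5.28×10⁻² mol/L (common ion dominates); [Ce³⁺] = 2s.
Ksp = [Ce³⁺]^2[CO₃²⁻]^3 = (2s)^2(5.28×10⁻²)^3
(2s)^2 = 4.00×10⁻³⁵ / (5.28×10⁻²)^3 = 2.72×10⁻³¹
s = 2.61×10⁻¹⁶ mol/L

2.61×10⁻¹⁶ M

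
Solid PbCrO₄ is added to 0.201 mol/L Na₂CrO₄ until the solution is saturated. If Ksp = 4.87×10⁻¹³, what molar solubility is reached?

2.42×10⁻¹² M

PbCrO₄(s) ⇌ Pb²⁺(aq) + CrO₄²⁻(aq)
Let s be the solubility of PbCrO₄ here. The common ion gives [CrO₄²⁻] ≈ 0.201 mol/L, and [Pb²⁺] = s.
Ksp = [Pb²⁺][CrO₄²⁻] = s(0.201)
s = 4.87×10⁻¹³ / (0.201) = 2.42×10⁻¹²
s = 2.42×10⁻¹² mol/L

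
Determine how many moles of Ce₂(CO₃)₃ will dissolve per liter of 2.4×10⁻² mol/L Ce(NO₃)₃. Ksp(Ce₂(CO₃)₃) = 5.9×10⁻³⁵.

1.6×10⁻¹¹ M

Ce₂(CO₃)₃(s) ⇌ 2 Ce³⁺(aq) + 3 CO₃²⁻(aq)
The solution already contains Ce³⁺ at 2.4×10⁻² mol/L. Let s be the molar solubility of Ce₂(CO₃)₃.
[Ce³⁺] ≈ 2.4×10⁻² mol/L (common ion dominates); [CO₃²⁻] = 3s.
Ksp = [Ce³⁺]^2[CO₃²⁻]^3 = (2.4×10⁻²)^2(3s)^3
(3s)^3 = 5.9×10⁻³⁵ / (2.4×10⁻²)^2 = 1.0×10⁻³¹
s = 1.6×10⁻¹¹ mol/L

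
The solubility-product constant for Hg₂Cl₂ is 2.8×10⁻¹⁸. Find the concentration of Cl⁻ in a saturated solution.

1.8×10⁻⁶ M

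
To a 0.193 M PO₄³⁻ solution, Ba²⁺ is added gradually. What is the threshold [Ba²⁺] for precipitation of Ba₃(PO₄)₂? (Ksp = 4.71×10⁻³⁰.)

The threshold for precipitation is Q = Ksp.
Ba₃(PO₄)₂(s) ⇌ 3 Ba²⁺(aq) + 2 PO₄³⁻(aq)
Ksp = [Ba²⁺]^3[PO₄³⁻]^2 = [Ba²⁺]^3(0.193)^2
[Ba²⁺]^3 = 4.71×10⁻³⁰ / (0.193)^2 = 1.26×10⁻²⁸
[Ba²⁺] = 5.02×10⁻¹⁰ M

5.02×10⁻¹⁰ M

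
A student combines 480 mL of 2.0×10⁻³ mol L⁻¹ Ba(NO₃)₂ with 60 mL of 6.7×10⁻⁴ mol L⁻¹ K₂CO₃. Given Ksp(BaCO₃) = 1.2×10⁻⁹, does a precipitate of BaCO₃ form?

Yes

After mixing, V = 480 mL + 60 mL = 540 mL.
[Ba²⁺] = (2.0×10⁻³)(480)/540 = 1.8×10⁻³ mol L⁻¹
[CO₃²⁻] = (6.7×10⁻⁴)(60)/540 = 7.4×10⁻⁵ mol L⁻¹
Q = [Ba²⁺][CO₃²⁻] = 1.3×10⁻⁷
Since Q (1.3×10⁻⁷) exceeds Ksp (1.2×10⁻⁹), BaCO₃ will precipitate.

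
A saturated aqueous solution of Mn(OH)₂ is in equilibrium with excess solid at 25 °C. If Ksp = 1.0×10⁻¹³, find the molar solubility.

Mn(OH)₂(s) ⇌ Mn²⁺(aq) + 2 OH⁻(aq)
Call the molar solubility s, so that [Mn²⁺] = s and [OH⁻] = 2s.
Ksp = [Mn²⁺][OH⁻]^2 = s · (2s)^2 = 4s^3
4s^3 = 1.0×10⁻¹³  ⇒  s^3 = 2.5×10⁻¹⁴
s = 2.9×10⁻⁵ M

2.9×10⁻⁵ M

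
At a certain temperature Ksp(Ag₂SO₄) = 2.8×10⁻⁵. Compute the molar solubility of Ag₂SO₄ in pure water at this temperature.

Ag₂SO₄(s) ⇌ 2 Ag⁺(aq) + SO₄²⁻(aq)
If s mol/L of Ag₂SO₄ dissolves, [Ag⁺] = 2s and [SO₄²⁻] = s.
Ksp = [Ag⁺]^2[SO₄²⁻] = (2s)^2 · s = 4s^3
4s^3 = 2.8×10⁻⁵  ⇒  s^3 = 7.0×10⁻⁶
Taking the 3rd root, s = 1.9×10⁻² M.

1.9×10⁻² M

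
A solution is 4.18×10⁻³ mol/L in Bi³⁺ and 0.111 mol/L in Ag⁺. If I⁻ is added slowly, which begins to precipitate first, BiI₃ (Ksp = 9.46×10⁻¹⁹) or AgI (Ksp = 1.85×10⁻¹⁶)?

AgI

The threshold for precipitation is Q = Ksp.
For BiI₃: [I⁻] = (Ksp/[Bi³⁺])^(1/3) = 6.09×10⁻⁶ mol/L
For AgI: [I⁻] = (Ksp/[Ag⁺]) = 1.67×10⁻¹⁵ mol/L
AgI requires the lower [I⁻], so it precipitates first.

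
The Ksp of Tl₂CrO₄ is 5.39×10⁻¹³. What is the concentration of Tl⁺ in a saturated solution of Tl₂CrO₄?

Tl₂CrO₄(s) ⇌ 2 Tl⁺(aq) + CrO₄²⁻(aq)
If s mol/L of Tl₂CrO₄ dissolves, [Tl⁺] = 2s and [CrO₄²⁻] = s.
Ksp = [Tl⁺]^2[CrO₄²⁻] = (2s)^2 · s = 4s^3 = 5.39×10⁻¹³
s = 5.13×10⁻⁵ mol/L
[Tl⁺] = 2s = 1.03×10⁻⁴ mol/L

1.03×10⁻⁴ M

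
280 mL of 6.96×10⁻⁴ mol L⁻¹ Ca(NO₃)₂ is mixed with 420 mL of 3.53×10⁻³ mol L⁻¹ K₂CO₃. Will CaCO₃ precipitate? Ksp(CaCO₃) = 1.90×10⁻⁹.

Yes

After mixing, V = 280 mL + 420 mL = 700 mL.
[Ca²⁺] = (6.96×10⁻⁴)(280)/700 = 2.78×10⁻⁴ mol L⁻¹
[CO₃²⁻] = (3.53×10⁻³)(420)/700 = 2.12×10⁻³ mol L⁻¹
Q = [Ca²⁺][CO₃²⁻] = 5.90×10⁻⁷
Q = 5.90×10⁻⁷ > Ksp = 1.90×10⁻⁹, so the solution is supersaturated and CaCO₃ precipitates.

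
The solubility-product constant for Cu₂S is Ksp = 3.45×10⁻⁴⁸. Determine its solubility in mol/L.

Cu₂S(s) ⇌ 2 Cu⁺(aq) + S²⁻(aq)
Call the molar solubility s, so that [Cu⁺] = 2s and [S²⁻] = s.
Ksp = [Cu⁺]^2[S²⁻] = (2s)^2 · s = 4s^3
4s^3 = 3.45×10⁻⁴⁸  ⇒  s^3 = 8.63×10⁻⁴⁹
Taking the 3rd root, s = 9.52×10⁻¹⁷ mol L⁻¹.

9.52×10⁻¹⁷ M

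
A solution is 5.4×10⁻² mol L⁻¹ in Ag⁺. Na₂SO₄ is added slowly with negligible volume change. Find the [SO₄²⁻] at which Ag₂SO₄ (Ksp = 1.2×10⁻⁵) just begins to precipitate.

4.1×10⁻³ M

Each salt precipitates once Q = Ksp for that salt.
Ag₂SO₄(s) ⇌ 2 Ag⁺(aq) + SO₄²⁻(aq)
Ksp = [Ag⁺]^2[SO₄²⁻] = [SO₄²⁻](5.4×10⁻²)^2
[SO₄²⁻] = 1.2×10⁻⁵ / (5.4×10⁻²)^2 = 4.1×10⁻³
[SO₄²⁻] = 4.1×10⁻³ mol L⁻¹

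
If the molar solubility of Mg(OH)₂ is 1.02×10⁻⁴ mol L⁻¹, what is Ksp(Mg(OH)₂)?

Mg(OH)₂(s) ⇌ Mg²⁺(aq) + 2 OH⁻(aq)
If s mol/L of Mg(OH)₂ dissolves, [Mg²⁺] = s and [OH⁻] = 2s.
Ksp = [Mg²⁺][OH⁻]^2 = s · (2s)^2 = 4s^3
Ksp = 4 × (1.02×10⁻⁴)^3 = 4.24×10⁻¹²

Ksp = 4.24×10⁻¹²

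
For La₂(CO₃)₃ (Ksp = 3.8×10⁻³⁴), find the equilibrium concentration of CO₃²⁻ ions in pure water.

2.4×10⁻⁷ M

La₂(CO₃)₃(s) ⇌ 2 La³⁺(aq) + 3 CO₃²⁻(aq)
If s mol/L of La₂(CO₃)₃ dissolves, [La³⁺] = 2s and [CO₃²⁻] = 3s.
Ksp = [La³⁺]^2[CO₃²⁻]^3 = (2s)^2 · (3s)^3 = 108s^5 = 3.8×10⁻³⁴
s = 8.1×10⁻⁸ M
[CO₃²⁻] = 3s = 2.4×10⁻⁷ M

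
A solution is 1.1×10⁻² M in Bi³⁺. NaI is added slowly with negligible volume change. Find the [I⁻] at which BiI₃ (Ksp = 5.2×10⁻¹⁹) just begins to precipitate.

A salt starts to precipitate once the ion product Q reaches its Ksp.
BiI₃(s) ⇌ Bi³⁺(aq) + 3 I⁻(aq)
Ksp = [Bi³⁺][I⁻]^3 = [I⁻]^3(1.1×10⁻²)
[I⁻]^3 = 5.2×10⁻¹⁹ / (1.1×10⁻²) = 4.7×10⁻¹⁷
[I⁻] = 3.6×10⁻⁶ M

3.6×10⁻⁶ M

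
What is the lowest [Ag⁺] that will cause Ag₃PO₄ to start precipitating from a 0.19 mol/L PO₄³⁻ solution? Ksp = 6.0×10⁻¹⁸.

Precipitation begins when Q = Ksp.
Ag₃PO₄(s) ⇌ 3 Ag⁺(aq) + PO₄³⁻(aq)
Ksp = [Ag⁺]^3[PO₄³⁻] = [Ag⁺]^3(0.19)
[Ag⁺]^3 = 6.0×10⁻¹⁸ / (0.19) = 3.2×10⁻¹⁷
[Ag⁺] = 3.2×10⁻⁶ mol/L

3.2×10⁻⁶ M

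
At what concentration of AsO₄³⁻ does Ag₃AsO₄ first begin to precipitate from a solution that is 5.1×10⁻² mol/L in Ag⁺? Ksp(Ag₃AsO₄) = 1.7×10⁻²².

1.3×10⁻¹⁸ M

Precipitation of each salt begins when its ion product equals Ksp.
Ag₃AsO₄(s) ⇌ 3 Ag⁺(aq) + AsO₄³⁻(aq)
Ksp = [Ag⁺]^3[AsO₄³⁻] = [AsO₄³⁻](5.1×10⁻²)^3
[AsO₄³⁻] = 1.7×10⁻²² / (5.1×10⁻²)^3 = 1.3×10⁻¹⁸
[AsO₄³⁻] = 1.3×10⁻¹⁸ mol/L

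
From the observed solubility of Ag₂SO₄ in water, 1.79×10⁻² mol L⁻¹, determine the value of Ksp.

Ksp = 2.29×10⁻⁵

Ag₂SO₄(s) ⇌ 2 Ag⁺(aq) + SO₄²⁻(aq)
With molar solubility s: [Ag⁺] = 2s, [SO₄²⁻] = s.
Ksp = [Ag⁺]^2[SO₄²⁻] = (2s)^2 · s = 4s^3
Ksp = 4 × (1.79×10⁻²)^3 = 2.29×10⁻⁵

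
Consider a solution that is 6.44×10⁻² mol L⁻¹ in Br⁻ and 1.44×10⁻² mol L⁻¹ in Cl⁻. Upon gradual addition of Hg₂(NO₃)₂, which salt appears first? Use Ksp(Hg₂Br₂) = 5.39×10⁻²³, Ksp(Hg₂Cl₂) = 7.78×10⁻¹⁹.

Hg₂Br₂

A salt starts to precipitate once the ion product Q reaches its Ksp.
For Hg₂Br₂: [Hg₂²⁺] = (Ksp/[Br⁻]^2) = 1.30×10⁻²⁰ mol L⁻¹
For Hg₂Cl₂: [Hg₂²⁺] = (Ksp/[Cl⁻]^2) = 3.75×10⁻¹⁵ mol L⁻¹
The smaller threshold [Hg₂²⁺] is reached first, so Hg₂Br₂ precipitates first.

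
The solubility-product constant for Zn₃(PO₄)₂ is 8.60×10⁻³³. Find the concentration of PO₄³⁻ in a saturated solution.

Zn₃(PO₄)₂(s) ⇌ 3 Zn²⁺(aq) + 2 PO₄³⁻(aq)
With molar solubility s: [Zn²⁺] = 3s, [PO₄³⁻] = 2s.
Ksp = [Zn²⁺]^3[PO₄³⁻]^2 = (3s)^3 · (2s)^2 = 108s^5 = 8.60×10⁻³³
s = 1.51×10⁻⁷ M
[PO₄³⁻] = 2s = 3.03×10⁻⁷ M

3.03×10⁻⁷ M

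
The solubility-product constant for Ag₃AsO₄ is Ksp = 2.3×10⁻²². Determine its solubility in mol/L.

Ag₃AsO₄(s) ⇌ 3 Ag⁺(aq) + AsO₄³⁻(aq)
Let s be the molar solubility. Then [Ag⁺] = 3s and [AsO₄³⁻] = s.
Ksp = [Ag⁺]^3[AsO₄³⁻] = (3s)^3 · s = 27s^4
27s^4 = 2.3×10⁻²²  ⇒  s^4 = 8.5×10⁻²⁴
Taking the 4th root, s = 1.7×10⁻⁶ M.

1.7×10⁻⁶ M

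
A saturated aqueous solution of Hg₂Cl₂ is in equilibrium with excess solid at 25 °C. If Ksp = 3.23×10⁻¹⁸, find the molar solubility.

Hg₂Cl₂(s) ⇌ Hg₂²⁺(aq) + 2 Cl⁻(aq)
With molar solubility s: [Hg₂²⁺] = s, [Cl⁻] = 2s.
Ksp = [Hg₂²⁺][Cl⁻]^2 = s · (2s)^2 = 4s^3
4s^3 = 3.23×10⁻¹⁸  ⇒  s^3 = 8.08×10⁻¹⁹
Taking the 3rd root, s = 9.31×10⁻⁷ mol/L.

9.31×10⁻⁷ M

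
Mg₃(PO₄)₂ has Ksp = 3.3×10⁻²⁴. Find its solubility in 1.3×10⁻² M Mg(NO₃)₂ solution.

Mg₃(PO₄)₂(s) ⇌ 3 Mg²⁺(aq) + 2 PO₄³⁻(aq)
The solution already contains Mg²⁺ at 1.3×10⁻² M. Let s be the molar solubility of Mg₃(PO₄)₂.
[Mg²⁺] ≈ 1.3×10⁻² M (common ion dominates); [PO₄³⁻] = 2s.
Ksp = [Mg²⁺]^3[PO₄³⁻]^2 = (1.3×10⁻²)^3(2s)^2
(2s)^2 = 3.3×10⁻²⁴ / (1.3×10⁻²)^3 = 1.5×10⁻¹⁸
s = 6.1×10⁻¹⁰ M

6.1×10⁻¹⁰ M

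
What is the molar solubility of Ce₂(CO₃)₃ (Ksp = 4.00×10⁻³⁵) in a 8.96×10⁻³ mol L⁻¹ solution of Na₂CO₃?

3.73×10⁻¹⁵ M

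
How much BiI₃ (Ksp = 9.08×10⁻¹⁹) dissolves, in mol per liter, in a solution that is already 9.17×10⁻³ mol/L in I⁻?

1.18×10⁻¹² M

BiI₃(s) ⇌ Bi³⁺(aq) + 3 I⁻(aq)
Let s be the solubility of BiI₃ here. The common ion gives [I⁻] ≈ 9.17×10⁻³ mol/L, and [Bi³⁺] = s.
Ksp = [Bi³⁺][I⁻]^3 = s(9.17×10⁻³)^3
s = 9.08×10⁻¹⁹ / (9.17×10⁻³)^3 = 1.18×10⁻¹²
s = 1.18×10⁻¹² mol/L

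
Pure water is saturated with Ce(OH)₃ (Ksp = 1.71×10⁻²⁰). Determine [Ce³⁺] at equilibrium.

5.02×10⁻⁶ M

Ce(OH)₃(s) ⇌ Ce³⁺(aq) + 3 OH⁻(aq)
With molar solubility s: [Ce³⁺] = s, [OH⁻] = 3s.
Ksp = [Ce³⁺][OH⁻]^3 = s · (3s)^3 = 27s^4 = 1.71×10⁻²⁰
s = 5.02×10⁻⁶ M
[Ce³⁺] = s = 5.02×10⁻⁶ M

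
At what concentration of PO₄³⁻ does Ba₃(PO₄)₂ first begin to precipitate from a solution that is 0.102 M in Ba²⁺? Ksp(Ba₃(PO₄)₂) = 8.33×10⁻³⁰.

Each salt precipitates once Q = Ksp for that salt.
Ba₃(PO₄)₂(s) ⇌ 3 Ba²⁺(aq) + 2 PO₄³⁻(aq)
Ksp = [Ba²⁺]^3[PO₄³⁻]^2 = [PO₄³⁻]^2(0.102)^3
[PO₄³⁻]^2 = 8.33×10⁻³⁰ / (0.102)^3 = 7.85×10⁻²⁷
[PO₄³⁻] = 8.86×10⁻¹⁴ M

8.86×10⁻¹⁴ M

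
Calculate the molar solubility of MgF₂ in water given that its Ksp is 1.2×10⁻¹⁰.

3.1×10⁻⁴ M

MgF₂(s) ⇌ Mg²⁺(aq) + 2 F⁻(aq)
Call the molar solubility s, so that [Mg²⁺] = s and [F⁻] = 2s.
Ksp = [Mg²⁺][F⁻]^2 = s · (2s)^2 = 4s^3
4s^3 = 1.2×10⁻¹⁰  ⇒  s^3 = 3.0×10⁻¹¹
Taking the 3rd root, s = 3.1×10⁻⁴ mol/L.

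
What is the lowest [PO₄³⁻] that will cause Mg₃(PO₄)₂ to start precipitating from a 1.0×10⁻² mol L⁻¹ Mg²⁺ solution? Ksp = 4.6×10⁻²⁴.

2.1×10⁻⁹ M

A salt starts to precipitate once the ion product Q reaches its Ksp.
Mg₃(PO₄)₂(s) ⇌ 3 Mg²⁺(aq) + 2 PO₄³⁻(aq)
Ksp = [Mg²⁺]^3[PO₄³⁻]^2 = [PO₄³⁻]^2(1.0×10⁻²)^3
[PO₄³⁻]^2 = 4.6×10⁻²⁴ / (1.0×10⁻²)^3 = 4.6×10⁻¹⁸
[PO₄³⁻] = 2.1×10⁻⁹ mol L⁻¹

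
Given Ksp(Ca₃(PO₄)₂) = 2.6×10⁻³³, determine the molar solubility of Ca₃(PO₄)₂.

1.2×10⁻⁷ M

Ca₃(PO₄)₂(s) ⇌ 3 Ca²⁺(aq) + 2 PO₄³⁻(aq)
Let s be the molar solubility. Then [Ca²⁺] = 3s and [PO₄³⁻] = 2s.
Ksp = [Ca²⁺]^3[PO₄³⁻]^2 = (3s)^3 · (2s)^2 = 108s^5
108s^5 = 2.6×10⁻³³  ⇒  s^5 = 2.4×10⁻³⁵
s = (2.4×10⁻³⁵)^(1/5) = 1.2×10⁻⁷ mol/L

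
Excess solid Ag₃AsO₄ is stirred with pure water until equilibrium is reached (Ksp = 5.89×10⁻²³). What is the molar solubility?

Ag₃AsO₄(s) ⇌ 3 Ag⁺(aq) + AsO₄³⁻(aq)
Call the molar solubility s, so that [Ag⁺] = 3s and [AsO₄³⁻] = s.
Ksp = [Ag⁺]^3[AsO₄³⁻] = (3s)^3 · s = 27s^4
27s^4 = 5.89×10⁻²³  ⇒  s^4 = 2.18×10⁻²⁴
s = 1.22×10⁻⁶ mol/L

1.22×10⁻⁶ M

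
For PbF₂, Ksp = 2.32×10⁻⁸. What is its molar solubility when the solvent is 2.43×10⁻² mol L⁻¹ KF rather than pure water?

3.93×10⁻⁵ M

PbF₂(s) ⇌ Pb²⁺(aq) + 2 F⁻(aq)
The solution already contains F⁻ at 2.43×10⁻² mol L⁻¹. Let s be the molar solubility of PbF₂.
[F⁻] ≈ 2.43×10⁻² mol L⁻¹ (common ion dominates); [Pb²⁺] = s.
Ksp = [Pb²⁺][F⁻]^2 = s(2.43×10⁻²)^2
s = 2.32×10⁻⁸ / (2.43×10⁻²)^2 = 3.93×10⁻⁵
s = 3.93×10⁻⁵ mol L⁻¹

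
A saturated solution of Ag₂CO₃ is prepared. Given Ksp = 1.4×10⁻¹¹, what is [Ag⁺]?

Ag₂CO₃(s) ⇌ 2 Ag⁺(aq) + CO₃²⁻(aq)
With molar solubility s: [Ag⁺] = 2s, [CO₃²⁻] = s.
Ksp = [Ag⁺]^2[CO₃²⁻] = (2s)^2 · s = 4s^3 = 1.4×10⁻¹¹
s = 1.5×10⁻⁴ M
[Ag⁺] = 2s = 3.0×10⁻⁴ M

3.0×10⁻⁴ M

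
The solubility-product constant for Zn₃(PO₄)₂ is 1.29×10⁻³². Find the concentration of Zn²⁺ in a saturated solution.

4.93×10⁻⁷ M

Zn₃(PO₄)₂(s) ⇌ 3 Zn²⁺(aq) + 2 PO₄³⁻(aq)
If s mol/L of Zn₃(PO₄)₂ dissolves, [Zn²⁺] = 3s and [PO₄³⁻] = 2s.
Ksp = [Zn²⁺]^3[PO₄³⁻]^2 = (3s)^3 · (2s)^2 = 108s^5 = 1.29×10⁻³²
s = 1.64×10⁻⁷ M
[Zn²⁺] = 3s = 4.93×10⁻⁷ M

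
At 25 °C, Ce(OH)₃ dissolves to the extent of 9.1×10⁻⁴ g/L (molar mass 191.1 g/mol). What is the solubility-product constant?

Ksp = 1.4×10⁻²⁰

s = (9.1×10⁻⁴ g L⁻¹)/(191.1 g mol⁻¹) = 4.762×10⁻⁶ M
Ce(OH)₃(s) ⇌ Ce³⁺(aq) + 3 OH⁻(aq)
Let s be the molar solubility. Then [Ce³⁺] = s and [OH⁻] = 3s.
Ksp = [Ce³⁺][OH⁻]^3 = s · (3s)^3 = 27s^4
Ksp = 27 × (4.762×10⁻⁶)^4 = 1.4×10⁻²⁰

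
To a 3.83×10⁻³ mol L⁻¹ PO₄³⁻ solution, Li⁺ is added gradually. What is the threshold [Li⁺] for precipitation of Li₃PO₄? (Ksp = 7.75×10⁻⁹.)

The threshold for precipitation is Q = Ksp.
Li₃PO₄(s) ⇌ 3 Li⁺(aq) + PO₄³⁻(aq)
Ksp = [Li⁺]^3[PO₄³⁻] = [Li⁺]^3(3.83×10⁻³)
[Li⁺]^3 = 7.75×10⁻⁹ / (3.83×10⁻³) = 2.02×10⁻⁶
[Li⁺] = 1.26×10⁻² mol L⁻¹

1.26×10⁻² M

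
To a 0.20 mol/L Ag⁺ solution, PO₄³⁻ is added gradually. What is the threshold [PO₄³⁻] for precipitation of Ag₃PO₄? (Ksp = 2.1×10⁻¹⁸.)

2.6×10⁻¹⁶ M

Precipitation begins when Q = Ksp.
Ag₃PO₄(s) ⇌ 3 Ag⁺(aq) + PO₄³⁻(aq)
Ksp = [Ag⁺]^3[PO₄³⁻] = [PO₄³⁻](0.20)^3
[PO₄³⁻] = 2.1×10⁻¹⁸ / (0.20)^3 = 2.6×10⁻¹⁶
[PO₄³⁻] = 2.6×10⁻¹⁶ mol/L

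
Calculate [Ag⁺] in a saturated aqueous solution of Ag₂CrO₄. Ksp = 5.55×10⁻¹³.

1.04×10⁻⁴ M

Ag₂CrO₄(s) ⇌ 2 Ag⁺(aq) + CrO₄²⁻(aq)
With molar solubility s: [Ag⁺] = 2s, [CrO₄²⁻] = s.
Ksp = [Ag⁺]^2[CrO₄²⁻] = (2s)^2 · s = 4s^3 = 5.55×10⁻¹³
s = 5.18×10⁻⁵ mol/L
[Ag⁺] = 2s = 1.04×10⁻⁴ mol/L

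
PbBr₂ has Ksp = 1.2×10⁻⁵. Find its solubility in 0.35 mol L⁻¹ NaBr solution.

9.8×10⁻⁵ M

PbBr₂(s) ⇌ Pb²⁺(aq) + 2 Br⁻(aq)
The solution already contains Br⁻ at 0.35 mol L⁻¹. Let s be the molar solubility of PbBr₂.
[Br⁻] ≈ 0.35 mol L⁻¹ (common ion dominates); [Pb²⁺] = s.
Ksp = [Pb²⁺][Br⁻]^2 = s(0.35)^2
s = 1.2×10⁻⁵ / (0.35)^2 = 9.8×10⁻⁵
s = 9.8×10⁻⁵ mol L⁻¹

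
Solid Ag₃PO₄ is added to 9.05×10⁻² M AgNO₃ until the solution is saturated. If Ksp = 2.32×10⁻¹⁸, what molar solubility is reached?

Ag₃PO₄(s) ⇌ 3 Ag⁺(aq) + PO₄³⁻(aq)
The solution already contains Ag⁺ at 9.05×10⁻² M. Let s be the molar solubility of Ag₃PO₄.
[Ag⁺] ≈ 9.05×10⁻² M (common ion dominates); [PO₄³⁻] = s.
Ksp = [Ag⁺]^3[PO₄³⁻] = (9.05×10⁻²)^3s
s = 2.32×10⁻¹⁸ / (9.05×10⁻²)^3 = 3.13×10⁻¹⁵
s = 3.13×10⁻¹⁵ M

3.13×10⁻¹⁵ M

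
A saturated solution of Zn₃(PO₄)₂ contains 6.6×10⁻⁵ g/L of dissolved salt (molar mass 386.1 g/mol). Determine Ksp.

Molar solubility s = (6.6×10⁻⁵ g/L) / (386.1 g/mol) = 1.709×10⁻⁷ mol/L
Zn₃(PO₄)₂(s) ⇌ 3 Zn²⁺(aq) + 2 PO₄³⁻(aq)
With molar solubility s: [Zn²⁺] = 3s, [PO₄³⁻] = 2s.
Ksp = [Zn²⁺]^3[PO₄³⁻]^2 = (3s)^3 · (2s)^2 = 108s^5
Ksp = 108 × (1.709×10⁻⁷)^5 = 1.6×10⁻³²

Ksp = 1.6×10⁻³²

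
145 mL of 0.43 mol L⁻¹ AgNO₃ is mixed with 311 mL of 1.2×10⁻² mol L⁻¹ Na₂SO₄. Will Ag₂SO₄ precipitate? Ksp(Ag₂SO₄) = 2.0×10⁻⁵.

The combined volume is 456 mL.
[Ag⁺] = (0.43)(145)/456 = 0.14 mol L⁻¹
[SO₄²⁻] = (1.2×10⁻²)(311)/456 = 8.2×10⁻³ mol L⁻¹
Q = [Ag⁺]^2[SO₄²⁻] = 1.5×10⁻⁴
Since Q (1.5×10⁻⁴) exceeds Ksp (2.0×10⁻⁵), Ag₂SO₄ will precipitate.

Yes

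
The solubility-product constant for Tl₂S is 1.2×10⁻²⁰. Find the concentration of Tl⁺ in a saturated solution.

Tl₂S(s) ⇌ 2 Tl⁺(aq) + S²⁻(aq)
With molar solubility s: [Tl⁺] = 2s, [S²⁻] = s.
Ksp = [Tl⁺]^2[S²⁻] = (2s)^2 · s = 4s^3 = 1.2×10⁻²⁰
s = 1.4×10⁻⁷ M
[Tl⁺] = 2s = 2.9×10⁻⁷ M

2.9×10⁻⁷ M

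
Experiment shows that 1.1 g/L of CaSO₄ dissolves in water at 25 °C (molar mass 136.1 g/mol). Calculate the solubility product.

Ksp = 6.5×10⁻⁵

Convert to molarity: s = 1.1 / 136.1 = 8.082×10⁻³ mol/L
CaSO₄(s) ⇌ Ca²⁺(aq) + SO₄²⁻(aq)
For each mole of CaSO₄ that dissolves per liter, [Ca²⁺] = s and [SO₄²⁻] = s; let s denote this solubility.
Ksp = [Ca²⁺][SO₄²⁻] = s · s = s^2
Ksp = (8.082×10⁻³)^2 = 6.5×10⁻⁵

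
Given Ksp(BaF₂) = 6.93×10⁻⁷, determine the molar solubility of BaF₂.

BaF₂(s) ⇌ Ba²⁺(aq) + 2 F⁻(aq)
With molar solubility s: [Ba²⁺] = s, [F⁻] = 2s.
Ksp = [Ba²⁺][F⁻]^2 = s · (2s)^2 = 4s^3
4s^3 = 6.93×10⁻⁷  ⇒  s^3 = 1.73×10⁻⁷
Taking the 3rd root, s = 5.57×10⁻³ mol L⁻¹.

5.57×10⁻³ M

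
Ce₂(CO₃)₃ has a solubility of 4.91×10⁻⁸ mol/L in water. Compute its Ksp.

Ce₂(CO₃)₃(s) ⇌ 2 Ce³⁺(aq) + 3 CO₃²⁻(aq)
Let s be the molar solubility. Then [Ce³⁺] = 2s and [CO₃²⁻] = 3s.
Ksp = [Ce³⁺]^2[CO₃²⁻]^3 = (2s)^2 · (3s)^3 = 108s^5
Ksp = 108 × (4.91×10⁻⁸)^5 = 3.08×10⁻³⁵

Ksp = 3.08×10⁻³⁵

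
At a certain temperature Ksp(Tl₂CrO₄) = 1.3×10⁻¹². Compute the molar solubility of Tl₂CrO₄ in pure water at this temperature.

6.9×10⁻⁵ M

Tl₂CrO₄(s) ⇌ 2 Tl⁺(aq) + CrO₄²⁻(aq)
If s mol/L of Tl₂CrO₄ dissolves, [Tl⁺] = 2s and [CrO₄²⁻] = s.
Ksp = [Tl⁺]^2[CrO₄²⁻] = (2s)^2 · s = 4s^3
4s^3 = 1.3×10⁻¹²  ⇒  s^3 = 3.3×10⁻¹³
s = 6.9×10⁻⁵ mol/L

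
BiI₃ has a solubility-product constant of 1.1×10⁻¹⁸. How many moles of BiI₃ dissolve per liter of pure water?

1.4×10⁻⁵ M

BiI₃(s) ⇌ Bi³⁺(aq) + 3 I⁻(aq)
For each mole of BiI₃ that dissolves per liter, [Bi³⁺] = s and [I⁻] = 3s; let s denote this solubility.
Ksp = [Bi³⁺][I⁻]^3 = s · (3s)^3 = 27s^4
27s^4 = 1.1×10⁻¹⁸  ⇒  s^4 = 4.1×10⁻²⁰
Taking the 4th root, s = 1.4×10⁻⁵ M.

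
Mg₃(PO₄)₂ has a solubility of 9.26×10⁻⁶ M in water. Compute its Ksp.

Ksp = 7.35×10⁻²⁴

Mg₃(PO₄)₂(s) ⇌ 3 Mg²⁺(aq) + 2 PO₄³⁻(aq)
If s mol/L of Mg₃(PO₄)₂ dissolves, [Mg²⁺] = 3s and [PO₄³⁻] = 2s.
Ksp = [Mg²⁺]^3[PO₄³⁻]^2 = (3s)^3 · (2s)^2 = 108s^5
Ksp = 108 × (9.26×10⁻⁶)^5 = 7.35×10⁻²⁴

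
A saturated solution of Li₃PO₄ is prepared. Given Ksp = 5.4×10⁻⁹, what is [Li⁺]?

1.1×10⁻² M

Li₃PO₄(s) ⇌ 3 Li⁺(aq) + PO₄³⁻(aq)
If s mol/L of Li₃PO₄ dissolves, [Li⁺] = 3s and [PO₄³⁻] = s.
Ksp = [Li⁺]^3[PO₄³⁻] = (3s)^3 · s = 27s^4 = 5.4×10⁻⁹
s = 3.8×10⁻³ M
[Li⁺] = 3s = 1.1×10⁻² M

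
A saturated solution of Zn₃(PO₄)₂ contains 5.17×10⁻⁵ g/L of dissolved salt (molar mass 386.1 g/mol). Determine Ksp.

s = (5.17×10⁻⁵ g L⁻¹)/(386.1 g mol⁻¹) = 1.3390×10⁻⁷ M
Zn₃(PO₄)₂(s) ⇌ 3 Zn²⁺(aq) + 2 PO₄³⁻(aq)
For each mole of Zn₃(PO₄)₂ that dissolves per liter, [Zn²⁺] = 3s and [PO₄³⁻] = 2s; let s denote this solubility.
Ksp = [Zn²⁺]^3[PO₄³⁻]^2 = (3s)^3 · (2s)^2 = 108s^5
Ksp = 108 × (1.3390×10⁻⁷)^5 = 4.65×10⁻³³

Ksp = 4.65×10⁻³³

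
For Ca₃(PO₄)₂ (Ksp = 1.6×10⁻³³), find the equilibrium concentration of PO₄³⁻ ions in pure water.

Ca₃(PO₄)₂(s) ⇌ 3 Ca²⁺(aq) + 2 PO₄³⁻(aq)
If s mol/L of Ca₃(PO₄)₂ dissolves, [Ca²⁺] = 3s and [PO₄³⁻] = 2s.
Ksp = [Ca²⁺]^3[PO₄³⁻]^2 = (3s)^3 · (2s)^2 = 108s^5 = 1.6×10⁻³³
s = 1.1×10⁻⁷ mol L⁻¹
[PO₄³⁻] = 2s = 2.2×10⁻⁷ mol L⁻¹

2.2×10⁻⁷ M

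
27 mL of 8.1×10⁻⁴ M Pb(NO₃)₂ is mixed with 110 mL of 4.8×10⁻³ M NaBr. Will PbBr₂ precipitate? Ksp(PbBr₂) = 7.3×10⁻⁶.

No

Total volume after mixing = 27 + 110 = 137 mL.
[Pb²⁺] = (8.1×10⁻⁴)(27)/137 = 1.6×10⁻⁴ M
[Br⁻] = (4.8×10⁻³)(110)/137 = 3.9×10⁻³ M
Q = [Pb²⁺][Br⁻]^2 = 2.4×10⁻⁹
Q = 2.4×10⁻⁹ < Ksp = 7.3×10⁻⁶, so the solution is unsaturated and no precipitate forms.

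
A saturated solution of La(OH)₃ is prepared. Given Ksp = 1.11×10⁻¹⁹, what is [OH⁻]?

2.40×10⁻⁵ M

La(OH)₃(s) ⇌ La³⁺(aq) + 3 OH⁻(aq)
If s mol/L of La(OH)₃ dissolves, [La³⁺] = s and [OH⁻] = 3s.
Ksp = [La³⁺][OH⁻]^3 = s · (3s)^3 = 27s^4 = 1.11×10⁻¹⁹
s = 8.01×10⁻⁶ M
[OH⁻] = 3s = 2.40×10⁻⁵ M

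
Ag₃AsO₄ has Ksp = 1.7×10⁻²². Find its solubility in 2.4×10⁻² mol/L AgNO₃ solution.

1.2×10⁻¹⁷ M

Ag₃AsO₄(s) ⇌ 3 Ag⁺(aq) + AsO₄³⁻(aq)
The solution already contains Ag⁺ at 2.4×10⁻² mol/L. Let s be the molar solubility of Ag₃AsO₄.
[Ag⁺] ≈ 2.4×10⁻² mol/L (common ion dominates); [AsO₄³⁻] = s.
Ksp = [Ag⁺]^3[AsO₄³⁻] = (2.4×10⁻²)^3s
s = 1.7×10⁻²² / (2.4×10⁻²)^3 = 1.2×10⁻¹⁷
s = 1.2×10⁻¹⁷ mol/L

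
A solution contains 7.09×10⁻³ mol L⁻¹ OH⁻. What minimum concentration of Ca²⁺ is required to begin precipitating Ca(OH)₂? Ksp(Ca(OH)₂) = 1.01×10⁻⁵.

0.201 M

Precipitation of each salt begins when its ion product equals Ksp.
Ca(OH)₂(s) ⇌ Ca²⁺(aq) + 2 OH⁻(aq)
Ksp = [Ca²⁺][OH⁻]^2 = [Ca²⁺](7.09×10⁻³)^2
[Ca²⁺] = 1.01×10⁻⁵ / (7.09×10⁻³)^2 = 0.201
[Ca²⁺] = 0.201 mol L⁻¹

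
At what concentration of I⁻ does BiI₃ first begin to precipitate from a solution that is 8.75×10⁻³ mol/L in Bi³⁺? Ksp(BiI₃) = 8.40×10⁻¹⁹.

Precipitation begins when Q = Ksp.
BiI₃(s) ⇌ Bi³⁺(aq) + 3 I⁻(aq)
Ksp = [Bi³⁺][I⁻]^3 = [I⁻]^3(8.75×10⁻³)
[I⁻]^3 = 8.40×10⁻¹⁹ / (8.75×10⁻³) = 9.60×10⁻¹⁷
[I⁻] = 4.58×10⁻⁶ mol/L

4.58×10⁻⁶ M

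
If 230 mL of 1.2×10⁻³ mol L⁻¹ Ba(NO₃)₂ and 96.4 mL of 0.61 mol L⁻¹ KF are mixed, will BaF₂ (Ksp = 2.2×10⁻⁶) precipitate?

Yes

The combined volume is 326.4 mL.
[Ba²⁺] = (1.2×10⁻³)(230)/326.4 = 8.5×10⁻⁴ mol L⁻¹
[F⁻] = (0.61)(96.4)/326.4 = 0.18 mol L⁻¹
Q = [Ba²⁺][F⁻]^2 = 2.7×10⁻⁵
Because Q > Ksp (2.7×10⁻⁵ vs 2.2×10⁻⁶), a precipitate of BaF₂ forms.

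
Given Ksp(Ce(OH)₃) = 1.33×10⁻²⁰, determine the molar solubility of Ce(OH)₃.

4.71×10⁻⁶ M

Ce(OH)₃(s) ⇌ Ce³⁺(aq) + 3 OH⁻(aq)
With molar solubility s: [Ce³⁺] = s, [OH⁻] = 3s.
Ksp = [Ce³⁺][OH⁻]^3 = s · (3s)^3 = 27s^4
27s^4 = 1.33×10⁻²⁰  ⇒  s^4 = 4.93×10⁻²²
s = 4.71×10⁻⁶ M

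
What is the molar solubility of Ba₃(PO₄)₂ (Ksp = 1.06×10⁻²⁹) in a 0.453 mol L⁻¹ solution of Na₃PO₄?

1.24×10⁻¹⁰ M

Ba₃(PO₄)₂(s) ⇌ 3 Ba²⁺(aq) + 2 PO₄³⁻(aq)
PO₄³⁻ is already present at 0.453 mol L⁻¹. If s mol/L of Ba₃(PO₄)₂ dissolves, [Ba²⁺] = 3s while [PO₄³⁻] ≈ 0.453 mol L⁻¹.
Ksp = [Ba²⁺]^3[PO₄³⁻]^2 = (3s)^3(0.453)^2
(3s)^3 = 1.06×10⁻²⁹ / (0.453)^2 = 5.17×10⁻²⁹
s = 1.24×10⁻¹⁰ mol L⁻¹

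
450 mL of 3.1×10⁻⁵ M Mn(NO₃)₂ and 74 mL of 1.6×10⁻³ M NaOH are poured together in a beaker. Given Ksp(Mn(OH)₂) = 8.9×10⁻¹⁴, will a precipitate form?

Yes

The combined volume is 524 mL.
[Mn²⁺] = (3.1×10⁻⁵)(450)/524 = 2.7×10⁻⁵ M
[OH⁻] = (1.6×10⁻³)(74)/524 = 2.3×10⁻⁴ M
Q = [Mn²⁺][OH⁻]^2 = 1.4×10⁻¹²
Q = 1.4×10⁻¹² > Ksp = 8.9×10⁻¹⁴, so the solution is supersaturated and Mn(OH)₂ precipitates.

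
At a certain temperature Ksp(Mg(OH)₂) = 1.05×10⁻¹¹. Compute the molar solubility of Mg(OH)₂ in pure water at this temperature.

1.38×10⁻⁴ M

Mg(OH)₂(s) ⇌ Mg²⁺(aq) + 2 OH⁻(aq)
If s mol/L of Mg(OH)₂ dissolves, [Mg²⁺] = s and [OH⁻] = 2s.
Ksp = [Mg²⁺][OH⁻]^2 = s · (2s)^2 = 4s^3
4s^3 = 1.05×10⁻¹¹  ⇒  s^3 = 2.63×10⁻¹²
Taking the 3rd root, s = 1.38×10⁻⁴ mol L⁻¹.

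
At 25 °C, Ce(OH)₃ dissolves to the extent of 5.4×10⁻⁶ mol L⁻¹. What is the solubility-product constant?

Ksp = 2.3×10⁻²⁰

Ce(OH)₃(s) ⇌ Ce³⁺(aq) + 3 OH⁻(aq)
With molar solubility s: [Ce³⁺] = s, [OH⁻] = 3s.
Ksp = [Ce³⁺][OH⁻]^3 = s · (3s)^3 = 27s^4
Ksp = 27 × (5.4×10⁻⁶)^4 = 2.3×10⁻²⁰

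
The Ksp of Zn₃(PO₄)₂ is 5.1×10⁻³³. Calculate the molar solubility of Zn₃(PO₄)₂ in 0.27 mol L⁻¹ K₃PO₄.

Zn₃(PO₄)₂(s) ⇌ 3 Zn²⁺(aq) + 2 PO₄³⁻(aq)
Let s be the solubility of Zn₃(PO₄)₂ here. The common ion gives [PO₄³⁻] ≈ 0.27 mol L⁻¹, and [Zn²⁺] = 3s.
Ksp = [Zn²⁺]^3[PO₄³⁻]^2 = (3s)^3(0.27)^2
(3s)^3 = 5.1×10⁻³³ / (0.27)^2 = 7.0×10⁻³²
s = 1.4×10⁻¹¹ mol L⁻¹

1.4×10⁻¹¹ M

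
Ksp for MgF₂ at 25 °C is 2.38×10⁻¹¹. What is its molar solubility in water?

MgF₂(s) ⇌ Mg²⁺(aq) + 2 F⁻(aq)
For each mole of MgF₂ that dissolves per liter, [Mg²⁺] = s and [F⁻] = 2s; let s denote this solubility.
Ksp = [Mg²⁺][F⁻]^2 = s · (2s)^2 = 4s^3
4s^3 = 2.38×10⁻¹¹  ⇒  s^3 = 5.95×10⁻¹²
s = 1.81×10⁻⁴ mol/L

1.81×10⁻⁴ M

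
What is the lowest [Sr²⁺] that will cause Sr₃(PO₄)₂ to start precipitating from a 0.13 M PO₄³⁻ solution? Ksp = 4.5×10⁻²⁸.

The threshold for precipitation is Q = Ksp.
Sr₃(PO₄)₂(s) ⇌ 3 Sr²⁺(aq) + 2 PO₄³⁻(aq)
Ksp = [Sr²⁺]^3[PO₄³⁻]^2 = [Sr²⁺]^3(0.13)^2
[Sr²⁺]^3 = 4.5×10⁻²⁸ / (0.13)^2 = 2.7×10⁻²⁶
[Sr²⁺] = 3.0×10⁻⁹ M

3.0×10⁻⁹ M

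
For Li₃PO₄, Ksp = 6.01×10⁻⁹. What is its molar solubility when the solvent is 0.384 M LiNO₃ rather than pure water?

1.06×10⁻⁷ M

Li₃PO₄(s) ⇌ 3 Li⁺(aq) + PO₄³⁻(aq)
Li⁺ is already present at 0.384 M. If s mol/L of Li₃PO₄ dissolves, [PO₄³⁻] = s while [Li⁺] ≈ 0.384 M.
Ksp = [Li⁺]^3[PO₄³⁻] = (0.384)^3s
s = 6.01×10⁻⁹ / (0.384)^3 = 1.06×10⁻⁷
s = 1.06×10⁻⁷ M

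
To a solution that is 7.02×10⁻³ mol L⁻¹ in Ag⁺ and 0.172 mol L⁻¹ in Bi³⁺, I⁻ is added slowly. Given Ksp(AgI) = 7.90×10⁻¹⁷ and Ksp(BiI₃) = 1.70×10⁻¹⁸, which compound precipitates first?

The threshold for precipitation is Q = Ksp.
For AgI: [I⁻] = (Ksp/[Ag⁺]) = 1.13×10⁻¹⁴ mol L⁻¹
For BiI₃: [I⁻] = (Ksp/[Bi³⁺])^(1/3) = 2.15×10⁻⁶ mol L⁻¹
Since AgI needs less I⁻ to reach saturation, it precipitates first.

AgI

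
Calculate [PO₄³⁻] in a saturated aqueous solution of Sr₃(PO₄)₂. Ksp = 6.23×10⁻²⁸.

Sr₃(PO₄)₂(s) ⇌ 3 Sr²⁺(aq) + 2 PO₄³⁻(aq)
If s mol/L of Sr₃(PO₄)₂ dissolves, [Sr²⁺] = 3s and [PO₄³⁻] = 2s.
Ksp = [Sr²⁺]^3[PO₄³⁻]^2 = (3s)^3 · (2s)^2 = 108s^5 = 6.23×10⁻²⁸
s = 1.42×10⁻⁶ mol L⁻¹
[PO₄³⁻] = 2s = 2.84×10⁻⁶ mol L⁻¹

2.84×10⁻⁶ M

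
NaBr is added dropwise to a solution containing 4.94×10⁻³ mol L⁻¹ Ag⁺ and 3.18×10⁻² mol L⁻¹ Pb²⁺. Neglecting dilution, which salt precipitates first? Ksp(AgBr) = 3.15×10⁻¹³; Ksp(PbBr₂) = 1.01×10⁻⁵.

Precipitation of each salt begins when its ion product equals Ksp.
For AgBr: [Br⁻] = (Ksp/[Ag⁺]) = 6.38×10⁻¹¹ mol L⁻¹
For PbBr₂: [Br⁻] = (Ksp/[Pb²⁺])^(1/2) = 1.78×10⁻² mol L⁻¹
The smaller threshold [Br⁻] is reached first, so AgBr precipitates first.

AgBr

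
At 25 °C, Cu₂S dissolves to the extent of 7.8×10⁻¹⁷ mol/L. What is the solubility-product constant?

Cu₂S(s) ⇌ 2 Cu⁺(aq) + S²⁻(aq)
Let s be the molar solubility. Then [Cu⁺] = 2s and [S²⁻] = s.
Ksp = [Cu⁺]^2[S²⁻] = (2s)^2 · s = 4s^3
Ksp = 4 × (7.8×10⁻¹⁷)^3 = 1.9×10⁻⁴⁸

Ksp = 1.9×10⁻⁴⁸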